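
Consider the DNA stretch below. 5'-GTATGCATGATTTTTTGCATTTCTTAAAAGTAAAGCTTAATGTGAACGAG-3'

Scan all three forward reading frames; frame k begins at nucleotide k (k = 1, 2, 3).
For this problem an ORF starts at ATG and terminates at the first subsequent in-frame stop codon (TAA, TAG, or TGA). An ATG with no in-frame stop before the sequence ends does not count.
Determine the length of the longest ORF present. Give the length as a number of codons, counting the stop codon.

Frame 1: GTA TGC ATG ATT TTT TGC ATT TCT TAA AAG TAA AGC TTA ATG TGA ACG — ATG at 7, stop TAA at 25 → 21 nt; ATG at 40, stop TGA at 43 → 6 nt.
Frame 2: TAT GCA TGA TTT TTT GCA TTT CTT AAA AGT AAA GCT TAA TGT GAA CGA — no ATG→stop ORF.
Frame 3: ATG CAT GAT TTT TTG CAT TTC TTA AAA GTA AAG CTT AAT GTG AAC GAG — no ATG→stop ORF.
Longest: frame 1, positions 7–27, 21 nt = 7 codons = 6 aa. → 7 codons.

7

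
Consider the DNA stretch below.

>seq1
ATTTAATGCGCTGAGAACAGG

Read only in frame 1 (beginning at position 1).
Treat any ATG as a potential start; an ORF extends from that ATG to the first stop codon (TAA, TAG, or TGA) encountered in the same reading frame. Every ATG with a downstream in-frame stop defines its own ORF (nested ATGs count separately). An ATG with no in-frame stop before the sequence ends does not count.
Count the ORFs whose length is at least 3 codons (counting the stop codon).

Frame 1: ATT TAA TGC GCT GAG AAC AGG — no ATG→stop ORF.
No ORF reaches 3 codons. Count = 0.

0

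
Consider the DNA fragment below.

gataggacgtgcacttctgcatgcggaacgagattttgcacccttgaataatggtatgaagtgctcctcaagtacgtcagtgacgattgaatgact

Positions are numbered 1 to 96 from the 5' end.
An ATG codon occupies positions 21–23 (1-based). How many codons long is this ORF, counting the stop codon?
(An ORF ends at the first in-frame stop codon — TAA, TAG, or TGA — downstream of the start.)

9

Codons from position 21: ATG (21–23), CGG (24–26), AAC (27–29), GAG (30–32), ATT (33–35), TTG (36–38), CAC (39–41), CCT (42–44), TGA (45–47).
TGA is the first in-frame stop; that's 9 codons including the stop.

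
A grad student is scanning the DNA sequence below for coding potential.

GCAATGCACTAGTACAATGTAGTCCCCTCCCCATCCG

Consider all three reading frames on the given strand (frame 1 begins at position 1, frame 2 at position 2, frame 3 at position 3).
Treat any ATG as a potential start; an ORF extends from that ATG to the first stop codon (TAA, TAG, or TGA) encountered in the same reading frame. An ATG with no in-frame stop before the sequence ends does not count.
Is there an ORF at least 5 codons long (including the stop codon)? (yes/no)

Frame 1: GCA ATG CAC TAG TAC AAT GTA GTC CCC TCC CCA TCC — ATG at 4, stop TAG at 10 → 9 nt.
Frame 2: CAA TGC ACT AGT ACA ATG TAG TCC CCT CCC CAT CCG — ATG at 17, stop TAG at 20 → 6 nt.
Frame 3: AAT GCA CTA GTA CAA TGT AGT CCC CTC CCC ATC — no ATG→stop ORF.
Largest ORF found is 3 codons < 5, so no.

no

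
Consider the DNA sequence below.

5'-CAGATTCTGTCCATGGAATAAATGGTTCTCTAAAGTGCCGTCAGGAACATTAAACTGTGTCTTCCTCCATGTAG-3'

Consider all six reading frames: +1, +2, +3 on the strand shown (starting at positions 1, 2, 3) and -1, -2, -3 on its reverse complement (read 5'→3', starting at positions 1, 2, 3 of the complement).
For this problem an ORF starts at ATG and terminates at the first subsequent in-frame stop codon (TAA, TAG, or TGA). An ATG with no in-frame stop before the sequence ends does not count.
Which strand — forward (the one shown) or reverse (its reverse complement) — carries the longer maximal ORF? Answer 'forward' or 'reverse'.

reverse

Reverse complement (5'→3'): CTACATGGAGGAAGACACAGTTTAATGTTCCTGACGGCACTTTAGAGAACCATTTATTCCATGGACAGAATCTG
Frame +1: CAG ATT CTG TCC ATG GAA TAA ATG GTT CTC TAA AGT GCC GTC AGG AAC ATT AAA CTG TGT CTT CCT CCA TGT — ATG at 13, stop TAA at 19 → 9 nt; ATG at 22, stop TAA at 31 → 12 nt.
Frame +2: AGA TTC TGT CCA TGG AAT AAA TGG TTC TCT AAA GTG CCG TCA GGA ACA TTA AAC TGT GTC TTC CTC CAT GTA — no ATG→stop ORF.
Frame +3: GAT TCT GTC CAT GGA ATA AAT GGT TCT CTA AAG TGC CGT CAG GAA CAT TAA ACT GTG TCT TCC TCC ATG TAG — ATG at 69, stop TAG at 72 → 6 nt.
Frame -1: CTA CAT GGA GGA AGA CAC AGT TTA ATG TTC CTG ACG GCA CTT TAG AGA ACC ATT TAT TCC ATG GAC AGA ATC — ATG at 25, stop TAG at 43 → 21 nt.
Frame -2: TAC ATG GAG GAA GAC ACA GTT TAA TGT TCC TGA CGG CAC TTT AGA GAA CCA TTT ATT CCA TGG ACA GAA TCT — ATG at 5, stop TAA at 23 → 21 nt.
Frame -3: ACA TGG AGG AAG ACA CAG TTT AAT GTT CCT GAC GGC ACT TTA GAG AAC CAT TTA TTC CAT GGA CAG AAT CTG — no ATG→stop ORF.
Forward-strand max 12 nt; reverse-strand max 21 nt. The reverse strand has the longer ORF.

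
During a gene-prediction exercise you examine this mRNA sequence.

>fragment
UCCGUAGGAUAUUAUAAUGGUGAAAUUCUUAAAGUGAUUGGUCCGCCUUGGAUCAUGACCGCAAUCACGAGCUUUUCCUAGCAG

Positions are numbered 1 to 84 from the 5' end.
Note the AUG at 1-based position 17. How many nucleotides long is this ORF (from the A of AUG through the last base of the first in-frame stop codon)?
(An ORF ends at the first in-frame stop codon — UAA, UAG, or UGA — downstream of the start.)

Codons from position 17: AUG (17–19), GUG (20–22), AAA (23–25), UUC (26–28), UUA (29–31), AAG (32–34), UGA (35–37).
UGA is the first in-frame stop; ORF spans 17–37, 21 nucleotides.

21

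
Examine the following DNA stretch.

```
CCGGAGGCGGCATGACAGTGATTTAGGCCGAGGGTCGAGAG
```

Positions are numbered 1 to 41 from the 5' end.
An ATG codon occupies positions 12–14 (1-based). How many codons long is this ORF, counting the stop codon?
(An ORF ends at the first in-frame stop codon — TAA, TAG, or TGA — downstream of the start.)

5

Codons from position 12: ATG (12–14), ACA (15–17), GTG (18–20), ATT (21–23), TAG (24–26).
TAG is the first in-frame stop; that's 5 codons including the stop.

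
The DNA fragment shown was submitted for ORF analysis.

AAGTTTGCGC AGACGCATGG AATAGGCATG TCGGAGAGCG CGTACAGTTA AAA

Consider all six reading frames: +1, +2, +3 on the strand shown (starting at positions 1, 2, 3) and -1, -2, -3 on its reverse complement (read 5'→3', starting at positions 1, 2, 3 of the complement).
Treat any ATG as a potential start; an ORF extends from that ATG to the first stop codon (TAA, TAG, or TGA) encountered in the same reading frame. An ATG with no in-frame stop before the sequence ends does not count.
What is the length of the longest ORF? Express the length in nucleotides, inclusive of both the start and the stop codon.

24

Reverse complement (5'→3'): TTTTAACTGTACGCGCTCTCCGACATGCCTATTCCATGCGTCTGCGCAAACTT
Frame +1: AAG TTT GCG CAG ACG CAT GGA ATA GGC ATG TCG GAG AGC GCG TAC AGT TAA — ATG at 28, stop TAA at 49 → 24 nt.
Frame +2: AGT TTG CGC AGA CGC ATG GAA TAG GCA TGT CGG AGA GCG CGT ACA GTT AAA — ATG at 17, stop TAG at 23 → 9 nt.
Frame +3: GTT TGC GCA GAC GCA TGG AAT AGG CAT GTC GGA GAG CGC GTA CAG TTA AAA — no ATG→stop ORF.
Frame -1: TTT TAA CTG TAC GCG CTC TCC GAC ATG CCT ATT CCA TGC GTC TGC GCA AAC — no ATG→stop ORF.
Frame -2: TTT AAC TGT ACG CGC TCT CCG ACA TGC CTA TTC CAT GCG TCT GCG CAA ACT — no ATG→stop ORF.
Frame -3: TTA ACT GTA CGC GCT CTC CGA CAT GCC TAT TCC ATG CGT CTG CGC AAA CTT — no ATG→stop ORF.
Longest: frame +1, positions 28–51, 24 nt = 8 codons = 7 aa. → 24 nucleotides.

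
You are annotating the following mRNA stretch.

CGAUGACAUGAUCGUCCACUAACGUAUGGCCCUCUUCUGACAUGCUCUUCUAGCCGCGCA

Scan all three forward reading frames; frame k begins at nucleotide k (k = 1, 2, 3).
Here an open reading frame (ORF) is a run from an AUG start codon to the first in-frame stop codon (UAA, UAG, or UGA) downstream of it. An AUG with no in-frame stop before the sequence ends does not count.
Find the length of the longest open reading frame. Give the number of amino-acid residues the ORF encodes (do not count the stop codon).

4

Frame 1: CGA UGA CAU GAU CGU CCA CUA ACG UAU GGC CCU CUU CUG ACA UGC UCU UCU AGC CGC GCA — no AUG→stop ORF.
Frame 2: GAU GAC AUG AUC GUC CAC UAA CGU AUG GCC CUC UUC UGA CAU GCU CUU CUA GCC GCG — AUG at 8, stop UAA at 20 → 15 nt; AUG at 26, stop UGA at 38 → 15 nt.
Frame 3: AUG ACA UGA UCG UCC ACU AAC GUA UGG CCC UCU UCU GAC AUG CUC UUC UAG CCG CGC — AUG at 3, stop UGA at 9 → 9 nt; AUG at 42, stop UAG at 51 → 12 nt.
Longest: frame 2, positions 8–22, 15 nt = 5 codons = 4 aa. → 4 amino acids.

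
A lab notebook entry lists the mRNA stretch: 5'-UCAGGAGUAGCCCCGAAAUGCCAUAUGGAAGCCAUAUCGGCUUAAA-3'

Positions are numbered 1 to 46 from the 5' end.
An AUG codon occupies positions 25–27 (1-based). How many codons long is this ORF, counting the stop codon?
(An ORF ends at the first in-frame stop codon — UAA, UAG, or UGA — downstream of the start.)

Codons from position 25: AUG (25–27), GAA (28–30), GCC (31–33), AUA (34–36), UCG (37–39), GCU (40–42), UAA (43–45).
UAA is the first in-frame stop; that's 7 codons including the stop.

7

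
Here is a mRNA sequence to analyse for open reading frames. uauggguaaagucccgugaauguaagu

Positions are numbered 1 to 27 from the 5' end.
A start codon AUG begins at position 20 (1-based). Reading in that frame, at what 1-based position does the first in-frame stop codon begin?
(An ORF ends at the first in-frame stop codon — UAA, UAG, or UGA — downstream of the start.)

23

Codons from position 20: AUG (20–22), UAA (23–25).
UAA is a stop codon; it begins at position 23.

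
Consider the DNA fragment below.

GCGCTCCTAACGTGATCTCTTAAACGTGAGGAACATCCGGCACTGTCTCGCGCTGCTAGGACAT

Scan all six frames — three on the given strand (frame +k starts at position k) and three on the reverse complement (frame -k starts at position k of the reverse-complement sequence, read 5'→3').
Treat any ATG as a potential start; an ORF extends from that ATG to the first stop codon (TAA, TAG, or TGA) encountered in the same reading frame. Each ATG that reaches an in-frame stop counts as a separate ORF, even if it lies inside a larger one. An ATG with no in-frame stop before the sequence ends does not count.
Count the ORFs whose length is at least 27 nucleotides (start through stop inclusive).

Reverse complement (5'→3'): ATGTCCTAGCAGCGCGAGACAGTGCCGGATGTTCCTCACGTTTAAGAGATCACGTTAGGAGCGC
Frame +1: GCG CTC CTA ACG TGA TCT CTT AAA CGT GAG GAA CAT CCG GCA CTG TCT CGC GCT GCT AGG ACA — no ATG→stop ORF.
Frame +2: CGC TCC TAA CGT GAT CTC TTA AAC GTG AGG AAC ATC CGG CAC TGT CTC GCG CTG CTA GGA CAT — no ATG→stop ORF.
Frame +3: GCT CCT AAC GTG ATC TCT TAA ACG TGA GGA ACA TCC GGC ACT GTC TCG CGC TGC TAG GAC — no ATG→stop ORF.
Frame -1: ATG TCC TAG CAG CGC GAG ACA GTG CCG GAT GTT CCT CAC GTT TAA GAG ATC ACG TTA GGA GCG — ATG at 1, stop TAG at 7 → 9 nt.
Frame -2: TGT CCT AGC AGC GCG AGA CAG TGC CGG ATG TTC CTC ACG TTT AAG AGA TCA CGT TAG GAG CGC — ATG at 29, stop TAG at 56 → 30 nt.
Frame -3: GTC CTA GCA GCG CGA GAC AGT GCC GGA TGT TCC TCA CGT TTA AGA GAT CAC GTT AGG AGC — no ATG→stop ORF.
ORFs ≥ 27 nucleotides: frame -2 29–58 (30 nucleotides). Count = 1.

1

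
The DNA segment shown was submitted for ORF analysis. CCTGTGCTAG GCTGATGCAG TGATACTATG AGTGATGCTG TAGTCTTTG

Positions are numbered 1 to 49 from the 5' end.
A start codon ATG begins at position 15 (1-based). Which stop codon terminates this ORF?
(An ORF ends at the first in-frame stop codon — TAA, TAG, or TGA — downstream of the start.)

Codons from position 15: ATG (15–17), CAG (18–20), TGA (21–23).
The first in-frame stop codon is TGA.

TGA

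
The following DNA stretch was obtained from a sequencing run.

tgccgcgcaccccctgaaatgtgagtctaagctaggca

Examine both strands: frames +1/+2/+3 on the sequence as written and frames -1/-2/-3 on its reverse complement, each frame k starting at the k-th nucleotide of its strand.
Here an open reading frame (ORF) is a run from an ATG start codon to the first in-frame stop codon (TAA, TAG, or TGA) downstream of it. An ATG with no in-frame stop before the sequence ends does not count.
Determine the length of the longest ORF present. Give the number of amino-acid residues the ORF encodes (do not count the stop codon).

1

Reverse complement (5'→3'): TGCCTAGCTTAGACTCACATTTCAGGGGGTGCGCGGCA
Frame +1: TGC CGC GCA CCC CCT GAA ATG TGA GTC TAA GCT AGG — ATG at 19, stop TGA at 22 → 6 nt.
Frame +2: GCC GCG CAC CCC CTG AAA TGT GAG TCT AAG CTA GGC — no ATG→stop ORF.
Frame +3: CCG CGC ACC CCC TGA AAT GTG AGT CTA AGC TAG GCA — no ATG→stop ORF.
Frame -1: TGC CTA GCT TAG ACT CAC ATT TCA GGG GGT GCG CGG — no ATG→stop ORF.
Frame -2: GCC TAG CTT AGA CTC ACA TTT CAG GGG GTG CGC GGC — no ATG→stop ORF.
Frame -3: CCT AGC TTA GAC TCA CAT TTC AGG GGG TGC GCG GCA — no ATG→stop ORF.
Longest: frame +1, positions 19–24, 6 nt = 2 codons = 1 aa. → 1 amino acids.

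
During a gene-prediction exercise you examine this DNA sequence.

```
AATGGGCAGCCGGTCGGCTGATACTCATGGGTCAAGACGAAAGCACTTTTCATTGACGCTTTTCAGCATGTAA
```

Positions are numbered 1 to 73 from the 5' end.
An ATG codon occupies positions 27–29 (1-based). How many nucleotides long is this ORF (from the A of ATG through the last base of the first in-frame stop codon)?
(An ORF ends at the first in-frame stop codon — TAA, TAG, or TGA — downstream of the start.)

30

Codons from position 27: ATG (27–29), GGT (30–32), CAA (33–35), GAC (36–38), GAA (39–41), AGC (42–44), ACT (45–47), TTT (48–50), CAT (51–53), TGA (54–56).
TGA is the first in-frame stop; ORF spans 27–56, 30 nucleotides.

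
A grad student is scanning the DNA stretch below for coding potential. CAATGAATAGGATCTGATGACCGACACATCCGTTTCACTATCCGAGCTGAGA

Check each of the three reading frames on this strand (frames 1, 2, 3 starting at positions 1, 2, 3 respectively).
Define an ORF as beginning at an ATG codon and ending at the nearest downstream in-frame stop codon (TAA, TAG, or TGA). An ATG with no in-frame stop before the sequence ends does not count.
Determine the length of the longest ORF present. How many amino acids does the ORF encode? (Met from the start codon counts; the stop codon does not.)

Frame 1: CAA TGA ATA GGA TCT GAT GAC CGA CAC ATC CGT TTC ACT ATC CGA GCT GAG — no ATG→stop ORF.
Frame 2: AAT GAA TAG GAT CTG ATG ACC GAC ACA TCC GTT TCA CTA TCC GAG CTG AGA — no ATG→stop ORF.
Frame 3: ATG AAT AGG ATC TGA TGA CCG ACA CAT CCG TTT CAC TAT CCG AGC TGA — ATG at 3, stop TGA at 15 → 15 nt.
Longest: frame 3, positions 3–17, 15 nt = 5 codons = 4 aa. → 4 amino acids.

4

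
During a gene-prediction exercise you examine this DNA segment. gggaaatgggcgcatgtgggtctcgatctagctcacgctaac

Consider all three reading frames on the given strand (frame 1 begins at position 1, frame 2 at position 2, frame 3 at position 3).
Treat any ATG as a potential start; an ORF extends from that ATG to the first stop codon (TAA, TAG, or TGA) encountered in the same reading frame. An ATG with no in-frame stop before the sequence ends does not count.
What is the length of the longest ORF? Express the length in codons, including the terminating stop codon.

12

Frame 1: GGG AAA TGG GCG CAT GTG GGT CTC GAT CTA GCT CAC GCT AAC — no ATG→stop ORF.
Frame 2: GGA AAT GGG CGC ATG TGG GTC TCG ATC TAG CTC ACG CTA — ATG at 14, stop TAG at 29 → 18 nt.
Frame 3: GAA ATG GGC GCA TGT GGG TCT CGA TCT AGC TCA CGC TAA — ATG at 6, stop TAA at 39 → 36 nt.
Longest: frame 3, positions 6–41, 36 nt = 12 codons = 11 aa. → 12 codons.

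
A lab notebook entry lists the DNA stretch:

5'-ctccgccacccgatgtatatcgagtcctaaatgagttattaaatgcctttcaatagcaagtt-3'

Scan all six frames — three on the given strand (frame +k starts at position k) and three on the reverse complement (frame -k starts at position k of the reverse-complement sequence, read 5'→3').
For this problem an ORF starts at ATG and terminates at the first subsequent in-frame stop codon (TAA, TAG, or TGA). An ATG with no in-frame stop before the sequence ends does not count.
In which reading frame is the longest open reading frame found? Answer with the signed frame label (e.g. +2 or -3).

+1

Reverse complement (5'→3'): AACTTGCTATTGAAAGGCATTTAATAACTCATTTAGGACTCGATATACATCGGGTGGCGGAG
Frame +1: CTC CGC CAC CCG ATG TAT ATC GAG TCC TAA ATG AGT TAT TAA ATG CCT TTC AAT AGC AAG — ATG at 13, stop TAA at 28 → 18 nt; ATG at 31, stop TAA at 40 → 12 nt.
Frame +2: TCC GCC ACC CGA TGT ATA TCG AGT CCT AAA TGA GTT ATT AAA TGC CTT TCA ATA GCA AGT — no ATG→stop ORF.
Frame +3: CCG CCA CCC GAT GTA TAT CGA GTC CTA AAT GAG TTA TTA AAT GCC TTT CAA TAG CAA GTT — no ATG→stop ORF.
Frame -1: AAC TTG CTA TTG AAA GGC ATT TAA TAA CTC ATT TAG GAC TCG ATA TAC ATC GGG TGG CGG — no ATG→stop ORF.
Frame -2: ACT TGC TAT TGA AAG GCA TTT AAT AAC TCA TTT AGG ACT CGA TAT ACA TCG GGT GGC GGA — no ATG→stop ORF.
Frame -3: CTT GCT ATT GAA AGG CAT TTA ATA ACT CAT TTA GGA CTC GAT ATA CAT CGG GTG GCG GAG — no ATG→stop ORF.
Longest ORF is 18 nt in frame +1 (positions 13–30).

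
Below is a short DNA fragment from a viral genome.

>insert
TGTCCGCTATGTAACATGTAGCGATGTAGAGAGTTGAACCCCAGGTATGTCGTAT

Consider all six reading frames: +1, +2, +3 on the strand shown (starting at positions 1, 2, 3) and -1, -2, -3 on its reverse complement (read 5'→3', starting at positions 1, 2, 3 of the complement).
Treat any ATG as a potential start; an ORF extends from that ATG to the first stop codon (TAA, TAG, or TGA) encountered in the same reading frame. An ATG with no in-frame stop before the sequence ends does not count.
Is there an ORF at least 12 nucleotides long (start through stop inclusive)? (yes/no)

Reverse complement (5'→3'): ATACGACATACCTGGGGTTCAACTCTCTACATCGCTACATGTTACATAGCGGACA
Frame +1: TGT CCG CTA TGT AAC ATG TAG CGA TGT AGA GAG TTG AAC CCC AGG TAT GTC GTA — ATG at 16, stop TAG at 19 → 6 nt.
Frame +2: GTC CGC TAT GTA ACA TGT AGC GAT GTA GAG AGT TGA ACC CCA GGT ATG TCG TAT — no ATG→stop ORF.
Frame +3: TCC GCT ATG TAA CAT GTA GCG ATG TAG AGA GTT GAA CCC CAG GTA TGT CGT — ATG at 9, stop TAA at 12 → 6 nt; ATG at 24, stop TAG at 27 → 6 nt.
Frame -1: ATA CGA CAT ACC TGG GGT TCA ACT CTC TAC ATC GCT ACA TGT TAC ATA GCG GAC — no ATG→stop ORF.
Frame -2: TAC GAC ATA CCT GGG GTT CAA CTC TCT ACA TCG CTA CAT GTT ACA TAG CGG ACA — no ATG→stop ORF.
Frame -3: ACG ACA TAC CTG GGG TTC AAC TCT CTA CAT CGC TAC ATG TTA CAT AGC GGA — no ATG→stop ORF.
Largest ORF found is 6 nucleotides < 12, so no.

no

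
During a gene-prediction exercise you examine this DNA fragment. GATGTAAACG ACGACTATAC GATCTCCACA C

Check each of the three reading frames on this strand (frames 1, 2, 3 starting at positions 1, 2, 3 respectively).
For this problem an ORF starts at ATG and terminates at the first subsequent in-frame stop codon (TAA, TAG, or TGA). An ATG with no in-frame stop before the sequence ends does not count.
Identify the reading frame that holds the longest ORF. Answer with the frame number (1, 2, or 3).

Frame 1: GAT GTA AAC GAC GAC TAT ACG ATC TCC ACA — no ATG→stop ORF.
Frame 2: ATG TAA ACG ACG ACT ATA CGA TCT CCA CAC — ATG at 2, stop TAA at 5 → 6 nt.
Frame 3: TGT AAA CGA CGA CTA TAC GAT CTC CAC — no ATG→stop ORF.
Longest ORF is 6 nt in frame 2 (positions 2–7).

2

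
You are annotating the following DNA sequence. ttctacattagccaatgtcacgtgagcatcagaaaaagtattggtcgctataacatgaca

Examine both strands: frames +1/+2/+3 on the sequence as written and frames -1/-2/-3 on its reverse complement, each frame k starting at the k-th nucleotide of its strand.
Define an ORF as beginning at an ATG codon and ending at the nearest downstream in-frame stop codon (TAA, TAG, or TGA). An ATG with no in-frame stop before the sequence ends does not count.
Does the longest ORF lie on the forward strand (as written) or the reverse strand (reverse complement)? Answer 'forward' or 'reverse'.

forward

Reverse complement (5'→3'): TGTCATGTTATAGCGACCAATACTTTTTCTGATGCTCACGTGACATTGGCTAATGTAGAA
Frame +1: TTC TAC ATT AGC CAA TGT CAC GTG AGC ATC AGA AAA AGT ATT GGT CGC TAT AAC ATG ACA — no ATG→stop ORF.
Frame +2: TCT ACA TTA GCC AAT GTC ACG TGA GCA TCA GAA AAA GTA TTG GTC GCT ATA ACA TGA — no ATG→stop ORF.
Frame +3: CTA CAT TAG CCA ATG TCA CGT GAG CAT CAG AAA AAG TAT TGG TCG CTA TAA CAT GAC — ATG at 15, stop TAA at 51 → 39 nt.
Frame -1: TGT CAT GTT ATA GCG ACC AAT ACT TTT TCT GAT GCT CAC GTG ACA TTG GCT AAT GTA GAA — no ATG→stop ORF.
Frame -2: GTC ATG TTA TAG CGA CCA ATA CTT TTT CTG ATG CTC ACG TGA CAT TGG CTA ATG TAG — ATG at 5, stop TAG at 11 → 9 nt; ATG at 32, stop TGA at 41 → 12 nt; ATG at 53, stop TAG at 56 → 6 nt.
Frame -3: TCA TGT TAT AGC GAC CAA TAC TTT TTC TGA TGC TCA CGT GAC ATT GGC TAA TGT AGA — no ATG→stop ORF.
Forward-strand max 39 nt; reverse-strand max 12 nt. The forward strand has the longer ORF.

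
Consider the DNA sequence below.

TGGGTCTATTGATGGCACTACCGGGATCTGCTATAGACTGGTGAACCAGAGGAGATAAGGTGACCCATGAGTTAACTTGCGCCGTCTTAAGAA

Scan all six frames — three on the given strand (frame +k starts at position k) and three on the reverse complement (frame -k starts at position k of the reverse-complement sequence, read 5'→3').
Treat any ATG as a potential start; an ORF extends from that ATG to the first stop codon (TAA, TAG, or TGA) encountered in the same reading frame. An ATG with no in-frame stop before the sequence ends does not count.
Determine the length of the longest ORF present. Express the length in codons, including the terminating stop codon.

Reverse complement (5'→3'): TTCTTAAGACGGCGCAAGTTAACTCATGGGTCACCTTATCTCCTCTGGTTCACCAGTCTATAGCAGATCCCGGTAGTGCCATCAATAGACCCA
Frame +1: TGG GTC TAT TGA TGG CAC TAC CGG GAT CTG CTA TAG ACT GGT GAA CCA GAG GAG ATA AGG TGA CCC ATG AGT TAA CTT GCG CCG TCT TAA GAA — ATG at 67, stop TAA at 73 → 9 nt.
Frame +2: GGG TCT ATT GAT GGC ACT ACC GGG ATC TGC TAT AGA CTG GTG AAC CAG AGG AGA TAA GGT GAC CCA TGA GTT AAC TTG CGC CGT CTT AAG — no ATG→stop ORF.
Frame +3: GGT CTA TTG ATG GCA CTA CCG GGA TCT GCT ATA GAC TGG TGA ACC AGA GGA GAT AAG GTG ACC CAT GAG TTA ACT TGC GCC GTC TTA AGA — ATG at 12, stop TGA at 42 → 33 nt.
Frame -1: TTC TTA AGA CGG CGC AAG TTA ACT CAT GGG TCA CCT TAT CTC CTC TGG TTC ACC AGT CTA TAG CAG ATC CCG GTA GTG CCA TCA ATA GAC CCA — no ATG→stop ORF.
Frame -2: TCT TAA GAC GGC GCA AGT TAA CTC ATG GGT CAC CTT ATC TCC TCT GGT TCA CCA GTC TAT AGC AGA TCC CGG TAG TGC CAT CAA TAG ACC — ATG at 26, stop TAG at 74 → 51 nt.
Frame -3: CTT AAG ACG GCG CAA GTT AAC TCA TGG GTC ACC TTA TCT CCT CTG GTT CAC CAG TCT ATA GCA GAT CCC GGT AGT GCC ATC AAT AGA CCC — no ATG→stop ORF.
Longest: frame -2, positions 26–76, 51 nt = 17 codons = 16 aa. → 17 codons.

17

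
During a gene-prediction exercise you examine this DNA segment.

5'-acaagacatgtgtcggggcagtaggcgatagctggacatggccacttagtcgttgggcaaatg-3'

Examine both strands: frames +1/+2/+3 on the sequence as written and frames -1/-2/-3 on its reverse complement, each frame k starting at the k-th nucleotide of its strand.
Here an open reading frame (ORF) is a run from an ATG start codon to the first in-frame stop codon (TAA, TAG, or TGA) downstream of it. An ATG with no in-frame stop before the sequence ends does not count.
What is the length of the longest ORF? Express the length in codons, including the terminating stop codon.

8

Reverse complement (5'→3'): CATTTGCCCAACGACTAAGTGGCCATGTCCAGCTATCGCCTACTGCCCCGACACATGTCTTGT
Frame +1: ACA AGA CAT GTG TCG GGG CAG TAG GCG ATA GCT GGA CAT GGC CAC TTA GTC GTT GGG CAA ATG — no ATG→stop ORF.
Frame +2: CAA GAC ATG TGT CGG GGC AGT AGG CGA TAG CTG GAC ATG GCC ACT TAG TCG TTG GGC AAA — ATG at 8, stop TAG at 29 → 24 nt; ATG at 38, stop TAG at 47 → 12 nt.
Frame +3: AAG ACA TGT GTC GGG GCA GTA GGC GAT AGC TGG ACA TGG CCA CTT AGT CGT TGG GCA AAT — no ATG→stop ORF.
Frame -1: CAT TTG CCC AAC GAC TAA GTG GCC ATG TCC AGC TAT CGC CTA CTG CCC CGA CAC ATG TCT TGT — no ATG→stop ORF.
Frame -2: ATT TGC CCA ACG ACT AAG TGG CCA TGT CCA GCT ATC GCC TAC TGC CCC GAC ACA TGT CTT — no ATG→stop ORF.
Frame -3: TTT GCC CAA CGA CTA AGT GGC CAT GTC CAG CTA TCG CCT ACT GCC CCG ACA CAT GTC TTG — no ATG→stop ORF.
Longest: frame +2, positions 8–31, 24 nt = 8 codons = 7 aa. → 8 codons.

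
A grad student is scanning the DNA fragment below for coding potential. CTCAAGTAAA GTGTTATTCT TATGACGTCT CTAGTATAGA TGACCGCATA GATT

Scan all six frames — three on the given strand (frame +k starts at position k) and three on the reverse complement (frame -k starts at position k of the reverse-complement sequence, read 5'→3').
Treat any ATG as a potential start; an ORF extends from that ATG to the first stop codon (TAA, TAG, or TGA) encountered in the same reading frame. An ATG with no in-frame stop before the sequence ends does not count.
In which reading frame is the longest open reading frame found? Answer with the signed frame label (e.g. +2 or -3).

Reverse complement (5'→3'): AATCTATGCGGTCATCTATACTAGAGACGTCATAAGAATAACACTTTACTTGAG
Frame +1: CTC AAG TAA AGT GTT ATT CTT ATG ACG TCT CTA GTA TAG ATG ACC GCA TAG ATT — ATG at 22, stop TAG at 37 → 18 nt; ATG at 40, stop TAG at 49 → 12 nt.
Frame +2: TCA AGT AAA GTG TTA TTC TTA TGA CGT CTC TAG TAT AGA TGA CCG CAT AGA — no ATG→stop ORF.
Frame +3: CAA GTA AAG TGT TAT TCT TAT GAC GTC TCT AGT ATA GAT GAC CGC ATA GAT — no ATG→stop ORF.
Frame -1: AAT CTA TGC GGT CAT CTA TAC TAG AGA CGT CAT AAG AAT AAC ACT TTA CTT GAG — no ATG→stop ORF.
Frame -2: ATC TAT GCG GTC ATC TAT ACT AGA GAC GTC ATA AGA ATA ACA CTT TAC TTG — no ATG→stop ORF.
Frame -3: TCT ATG CGG TCA TCT ATA CTA GAG ACG TCA TAA GAA TAA CAC TTT ACT TGA — ATG at 6, stop TAA at 33 → 30 nt.
Longest ORF is 30 nt in frame -3 (positions 6–35).

-3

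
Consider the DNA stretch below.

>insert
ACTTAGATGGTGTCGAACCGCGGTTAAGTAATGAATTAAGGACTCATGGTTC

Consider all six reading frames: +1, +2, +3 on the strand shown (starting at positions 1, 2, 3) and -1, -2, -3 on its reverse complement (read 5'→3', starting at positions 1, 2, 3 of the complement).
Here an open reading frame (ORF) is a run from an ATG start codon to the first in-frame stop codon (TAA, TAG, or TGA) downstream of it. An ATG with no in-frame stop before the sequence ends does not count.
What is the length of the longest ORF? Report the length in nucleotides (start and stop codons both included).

Reverse complement (5'→3'): GAACCATGAGTCCTTAATTCATTACTTAACCGCGGTTCGACACCATCTAAGT
Frame +1: ACT TAG ATG GTG TCG AAC CGC GGT TAA GTA ATG AAT TAA GGA CTC ATG GTT — ATG at 7, stop TAA at 25 → 21 nt; ATG at 31, stop TAA at 37 → 9 nt.
Frame +2: CTT AGA TGG TGT CGA ACC GCG GTT AAG TAA TGA ATT AAG GAC TCA TGG TTC — no ATG→stop ORF.
Frame +3: TTA GAT GGT GTC GAA CCG CGG TTA AGT AAT GAA TTA AGG ACT CAT GGT — no ATG→stop ORF.
Frame -1: GAA CCA TGA GTC CTT AAT TCA TTA CTT AAC CGC GGT TCG ACA CCA TCT AAG — no ATG→stop ORF.
Frame -2: AAC CAT GAG TCC TTA ATT CAT TAC TTA ACC GCG GTT CGA CAC CAT CTA AGT — no ATG→stop ORF.
Frame -3: ACC ATG AGT CCT TAA TTC ATT ACT TAA CCG CGG TTC GAC ACC ATC TAA — ATG at 6, stop TAA at 15 → 12 nt.
Longest: frame +1, positions 7–27, 21 nt = 7 codons = 6 aa. → 21 nucleotides.

21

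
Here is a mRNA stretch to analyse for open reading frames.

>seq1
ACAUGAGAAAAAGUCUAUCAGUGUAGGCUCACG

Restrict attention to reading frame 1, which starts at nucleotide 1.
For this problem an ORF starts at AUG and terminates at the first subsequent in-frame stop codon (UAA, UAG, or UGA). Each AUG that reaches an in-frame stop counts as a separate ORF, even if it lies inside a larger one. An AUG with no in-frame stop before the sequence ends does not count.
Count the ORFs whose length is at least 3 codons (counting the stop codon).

0

Frame 1: ACA UGA GAA AAA GUC UAU CAG UGU AGG CUC ACG — no AUG→stop ORF.
No ORF reaches 3 codons. Count = 0.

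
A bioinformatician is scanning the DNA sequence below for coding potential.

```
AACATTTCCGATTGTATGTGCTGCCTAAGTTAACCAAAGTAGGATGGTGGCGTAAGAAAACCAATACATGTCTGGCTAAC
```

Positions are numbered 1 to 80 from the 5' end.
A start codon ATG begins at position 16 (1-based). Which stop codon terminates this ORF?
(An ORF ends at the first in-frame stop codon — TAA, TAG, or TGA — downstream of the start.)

Codons from position 16: ATG (16–18), TGC (19–21), TGC (22–24), CTA (25–27), AGT (28–30), TAA (31–33).
The first in-frame stop codon is TAA.

TAA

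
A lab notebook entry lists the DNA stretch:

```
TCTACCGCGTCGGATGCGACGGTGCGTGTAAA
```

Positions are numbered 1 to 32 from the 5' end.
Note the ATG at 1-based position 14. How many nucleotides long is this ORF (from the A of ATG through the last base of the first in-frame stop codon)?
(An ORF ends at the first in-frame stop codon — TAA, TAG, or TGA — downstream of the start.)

Codons from position 14: ATG (14–16), CGA (17–19), CGG (20–22), TGC (23–25), GTG (26–28), TAA (29–31).
TAA is the first in-frame stop; ORF spans 14–31, 18 nucleotides.

18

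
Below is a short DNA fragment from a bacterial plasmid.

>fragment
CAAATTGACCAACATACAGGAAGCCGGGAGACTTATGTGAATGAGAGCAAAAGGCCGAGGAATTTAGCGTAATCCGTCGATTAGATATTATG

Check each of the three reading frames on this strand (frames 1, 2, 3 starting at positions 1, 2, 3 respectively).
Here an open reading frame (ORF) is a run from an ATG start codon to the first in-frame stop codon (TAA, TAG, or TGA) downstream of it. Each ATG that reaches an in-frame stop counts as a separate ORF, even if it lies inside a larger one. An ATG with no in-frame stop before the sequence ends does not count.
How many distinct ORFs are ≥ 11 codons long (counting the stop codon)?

0

Frame 1: CAA ATT GAC CAA CAT ACA GGA AGC CGG GAG ACT TAT GTG AAT GAG AGC AAA AGG CCG AGG AAT TTA GCG TAA TCC GTC GAT TAG ATA TTA — no ATG→stop ORF.
Frame 2: AAA TTG ACC AAC ATA CAG GAA GCC GGG AGA CTT ATG TGA ATG AGA GCA AAA GGC CGA GGA ATT TAG CGT AAT CCG TCG ATT AGA TAT TAT — ATG at 35, stop TGA at 38 → 6 nt; ATG at 41, stop TAG at 65 → 27 nt.
Frame 3: AAT TGA CCA ACA TAC AGG AAG CCG GGA GAC TTA TGT GAA TGA GAG CAA AAG GCC GAG GAA TTT AGC GTA ATC CGT CGA TTA GAT ATT ATG — no ATG→stop ORF.
No ORF reaches 11 codons. Count = 0.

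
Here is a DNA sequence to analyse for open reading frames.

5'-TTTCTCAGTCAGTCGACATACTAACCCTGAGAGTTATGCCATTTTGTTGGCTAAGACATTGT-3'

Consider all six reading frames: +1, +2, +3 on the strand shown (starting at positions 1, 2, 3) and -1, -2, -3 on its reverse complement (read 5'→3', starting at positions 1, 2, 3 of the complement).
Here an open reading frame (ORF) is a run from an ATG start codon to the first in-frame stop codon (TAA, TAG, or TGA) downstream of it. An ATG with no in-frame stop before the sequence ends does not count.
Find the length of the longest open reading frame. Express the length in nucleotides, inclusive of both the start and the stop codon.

15

Reverse complement (5'→3'): ACAATGTCTTAGCCAACAAAATGGCATAACTCTCAGGGTTAGTATGTCGACTGACTGAGAAA
Frame +1: TTT CTC AGT CAG TCG ACA TAC TAA CCC TGA GAG TTA TGC CAT TTT GTT GGC TAA GAC ATT — no ATG→stop ORF.
Frame +2: TTC TCA GTC AGT CGA CAT ACT AAC CCT GAG AGT TAT GCC ATT TTG TTG GCT AAG ACA TTG — no ATG→stop ORF.
Frame +3: TCT CAG TCA GTC GAC ATA CTA ACC CTG AGA GTT ATG CCA TTT TGT TGG CTA AGA CAT TGT — no ATG→stop ORF.
Frame -1: ACA ATG TCT TAG CCA ACA AAA TGG CAT AAC TCT CAG GGT TAG TAT GTC GAC TGA CTG AGA — ATG at 4, stop TAG at 10 → 9 nt.
Frame -2: CAA TGT CTT AGC CAA CAA AAT GGC ATA ACT CTC AGG GTT AGT ATG TCG ACT GAC TGA GAA — ATG at 44, stop TGA at 56 → 15 nt.
Frame -3: AAT GTC TTA GCC AAC AAA ATG GCA TAA CTC TCA GGG TTA GTA TGT CGA CTG ACT GAG AAA — ATG at 21, stop TAA at 27 → 9 nt.
Longest: frame -2, positions 44–58, 15 nt = 5 codons = 4 aa. → 15 nucleotides.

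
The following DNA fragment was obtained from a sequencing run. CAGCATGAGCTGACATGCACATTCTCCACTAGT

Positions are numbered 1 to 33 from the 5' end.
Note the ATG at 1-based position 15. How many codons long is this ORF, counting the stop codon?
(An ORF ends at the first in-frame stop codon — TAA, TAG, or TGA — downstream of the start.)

Codons from position 15: ATG (15–17), CAC (18–20), ATT (21–23), CTC (24–26), CAC (27–29), TAG (30–32).
TAG is the first in-frame stop; that's 6 codons including the stop.

6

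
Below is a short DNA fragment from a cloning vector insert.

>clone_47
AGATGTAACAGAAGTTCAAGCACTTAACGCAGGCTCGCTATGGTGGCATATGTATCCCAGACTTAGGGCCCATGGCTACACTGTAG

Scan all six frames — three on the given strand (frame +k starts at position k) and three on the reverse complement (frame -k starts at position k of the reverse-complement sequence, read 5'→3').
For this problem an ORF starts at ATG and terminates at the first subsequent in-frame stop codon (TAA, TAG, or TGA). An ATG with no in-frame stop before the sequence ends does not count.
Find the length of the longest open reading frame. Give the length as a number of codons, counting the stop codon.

Reverse complement (5'→3'): CTACAGTGTAGCCATGGGCCCTAAGTCTGGGATACATATGCCACCATAGCGAGCCTGCGTTAAGTGCTTGAACTTCTGTTACATCT
Frame +1: AGA TGT AAC AGA AGT TCA AGC ACT TAA CGC AGG CTC GCT ATG GTG GCA TAT GTA TCC CAG ACT TAG GGC CCA TGG CTA CAC TGT — ATG at 40, stop TAG at 64 → 27 nt.
Frame +2: GAT GTA ACA GAA GTT CAA GCA CTT AAC GCA GGC TCG CTA TGG TGG CAT ATG TAT CCC AGA CTT AGG GCC CAT GGC TAC ACT GTA — no ATG→stop ORF.
Frame +3: ATG TAA CAG AAG TTC AAG CAC TTA ACG CAG GCT CGC TAT GGT GGC ATA TGT ATC CCA GAC TTA GGG CCC ATG GCT ACA CTG TAG — ATG at 3, stop TAA at 6 → 6 nt; ATG at 72, stop TAG at 84 → 15 nt.
Frame -1: CTA CAG TGT AGC CAT GGG CCC TAA GTC TGG GAT ACA TAT GCC ACC ATA GCG AGC CTG CGT TAA GTG CTT GAA CTT CTG TTA CAT — no ATG→stop ORF.
Frame -2: TAC AGT GTA GCC ATG GGC CCT AAG TCT GGG ATA CAT ATG CCA CCA TAG CGA GCC TGC GTT AAG TGC TTG AAC TTC TGT TAC ATC — ATG at 14, stop TAG at 47 → 36 nt; ATG at 38, stop TAG at 47 → 12 nt.
Frame -3: ACA GTG TAG CCA TGG GCC CTA AGT CTG GGA TAC ATA TGC CAC CAT AGC GAG CCT GCG TTA AGT GCT TGA ACT TCT GTT ACA TCT — no ATG→stop ORF.
Longest: frame -2, positions 14–49, 36 nt = 12 codons = 11 aa. → 12 codons.

12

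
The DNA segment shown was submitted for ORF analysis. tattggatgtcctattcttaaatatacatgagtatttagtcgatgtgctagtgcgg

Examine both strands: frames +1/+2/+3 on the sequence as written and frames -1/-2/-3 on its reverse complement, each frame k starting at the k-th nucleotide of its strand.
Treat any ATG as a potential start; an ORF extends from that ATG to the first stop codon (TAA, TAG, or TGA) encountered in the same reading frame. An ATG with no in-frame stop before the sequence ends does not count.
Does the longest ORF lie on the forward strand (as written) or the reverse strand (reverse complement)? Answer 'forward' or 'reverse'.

forward

Reverse complement (5'→3'): CCGCACTAGCACATCGACTAAATACTCATGTATATTTAAGAATAGGACATCCAATA
Frame +1: TAT TGG ATG TCC TAT TCT TAA ATA TAC ATG AGT ATT TAG TCG ATG TGC TAG TGC — ATG at 7, stop TAA at 19 → 15 nt; ATG at 28, stop TAG at 37 → 12 nt; ATG at 43, stop TAG at 49 → 9 nt.
Frame +2: ATT GGA TGT CCT ATT CTT AAA TAT ACA TGA GTA TTT AGT CGA TGT GCT AGT GCG — no ATG→stop ORF.
Frame +3: TTG GAT GTC CTA TTC TTA AAT ATA CAT GAG TAT TTA GTC GAT GTG CTA GTG CGG — no ATG→stop ORF.
Frame -1: CCG CAC TAG CAC ATC GAC TAA ATA CTC ATG TAT ATT TAA GAA TAG GAC ATC CAA — ATG at 28, stop TAA at 37 → 12 nt.
Frame -2: CGC ACT AGC ACA TCG ACT AAA TAC TCA TGT ATA TTT AAG AAT AGG ACA TCC AAT — no ATG→stop ORF.
Frame -3: GCA CTA GCA CAT CGA CTA AAT ACT CAT GTA TAT TTA AGA ATA GGA CAT CCA ATA — no ATG→stop ORF.
Forward-strand max 15 nt; reverse-strand max 12 nt. The forward strand has the longer ORF.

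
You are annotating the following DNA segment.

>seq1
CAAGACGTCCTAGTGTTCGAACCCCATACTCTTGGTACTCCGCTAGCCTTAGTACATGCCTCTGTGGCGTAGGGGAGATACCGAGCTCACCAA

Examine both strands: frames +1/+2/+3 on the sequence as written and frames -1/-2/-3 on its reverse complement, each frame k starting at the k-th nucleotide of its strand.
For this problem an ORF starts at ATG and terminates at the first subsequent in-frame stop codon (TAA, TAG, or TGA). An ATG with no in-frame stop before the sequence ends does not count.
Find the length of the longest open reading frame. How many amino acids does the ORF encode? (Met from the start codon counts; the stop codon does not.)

5

Reverse complement (5'→3'): TTGGTGAGCTCGGTATCTCCCCTACGCCACAGAGGCATGTACTAAGGCTAGCGGAGTACCAAGAGTATGGGGTTCGAACACTAGGACGTCTTG
Frame +1: CAA GAC GTC CTA GTG TTC GAA CCC CAT ACT CTT GGT ACT CCG CTA GCC TTA GTA CAT GCC TCT GTG GCG TAG GGG AGA TAC CGA GCT CAC CAA — no ATG→stop ORF.
Frame +2: AAG ACG TCC TAG TGT TCG AAC CCC ATA CTC TTG GTA CTC CGC TAG CCT TAG TAC ATG CCT CTG TGG CGT AGG GGA GAT ACC GAG CTC ACC — no ATG→stop ORF.
Frame +3: AGA CGT CCT AGT GTT CGA ACC CCA TAC TCT TGG TAC TCC GCT AGC CTT AGT ACA TGC CTC TGT GGC GTA GGG GAG ATA CCG AGC TCA CCA — no ATG→stop ORF.
Frame -1: TTG GTG AGC TCG GTA TCT CCC CTA CGC CAC AGA GGC ATG TAC TAA GGC TAG CGG AGT ACC AAG AGT ATG GGG TTC GAA CAC TAG GAC GTC TTG — ATG at 37, stop TAA at 43 → 9 nt; ATG at 67, stop TAG at 82 → 18 nt.
Frame -2: TGG TGA GCT CGG TAT CTC CCC TAC GCC ACA GAG GCA TGT ACT AAG GCT AGC GGA GTA CCA AGA GTA TGG GGT TCG AAC ACT AGG ACG TCT — no ATG→stop ORF.
Frame -3: GGT GAG CTC GGT ATC TCC CCT ACG CCA CAG AGG CAT GTA CTA AGG CTA GCG GAG TAC CAA GAG TAT GGG GTT CGA ACA CTA GGA CGT CTT — no ATG→stop ORF.
Longest: frame -1, positions 67–84, 18 nt = 6 codons = 5 aa. → 5 amino acids.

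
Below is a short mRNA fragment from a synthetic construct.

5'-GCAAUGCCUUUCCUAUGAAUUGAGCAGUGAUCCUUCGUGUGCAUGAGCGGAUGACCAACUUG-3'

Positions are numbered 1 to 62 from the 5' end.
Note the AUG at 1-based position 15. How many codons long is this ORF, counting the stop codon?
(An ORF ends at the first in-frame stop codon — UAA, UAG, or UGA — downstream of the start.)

Codons from position 15: AUG (15–17), AAU (18–20), UGA (21–23).
UGA is the first in-frame stop; that's 3 codons including the stop.

3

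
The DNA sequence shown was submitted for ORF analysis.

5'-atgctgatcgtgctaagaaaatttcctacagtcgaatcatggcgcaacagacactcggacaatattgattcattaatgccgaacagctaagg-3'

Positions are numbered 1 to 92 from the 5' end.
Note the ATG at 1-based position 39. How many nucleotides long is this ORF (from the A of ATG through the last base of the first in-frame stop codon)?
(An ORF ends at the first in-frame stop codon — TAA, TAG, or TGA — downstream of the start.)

30

Codons from position 39: ATG (39–41), GCG (42–44), CAA (45–47), CAG (48–50), ACA (51–53), CTC (54–56), GGA (57–59), CAA (60–62), TAT (63–65), TGA (66–68).
TGA is the first in-frame stop; ORF spans 39–68, 30 nucleotides.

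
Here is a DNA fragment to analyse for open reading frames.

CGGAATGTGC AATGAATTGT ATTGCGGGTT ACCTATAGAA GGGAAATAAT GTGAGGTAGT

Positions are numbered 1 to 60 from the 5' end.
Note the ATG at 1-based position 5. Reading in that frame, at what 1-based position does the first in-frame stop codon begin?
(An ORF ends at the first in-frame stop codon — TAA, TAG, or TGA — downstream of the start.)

47

Codons from position 5: ATG (5–7), TGC (8–10), AAT (11–13), GAA (14–16), TTG (17–19), TAT (20–22), TGC (23–25), GGG (26–28), TTA (29–31), CCT (32–34), ATA (35–37), GAA (38–40), GGG (41–43), AAA (44–46), TAA (47–49).
TAA is a stop codon; it begins at position 47.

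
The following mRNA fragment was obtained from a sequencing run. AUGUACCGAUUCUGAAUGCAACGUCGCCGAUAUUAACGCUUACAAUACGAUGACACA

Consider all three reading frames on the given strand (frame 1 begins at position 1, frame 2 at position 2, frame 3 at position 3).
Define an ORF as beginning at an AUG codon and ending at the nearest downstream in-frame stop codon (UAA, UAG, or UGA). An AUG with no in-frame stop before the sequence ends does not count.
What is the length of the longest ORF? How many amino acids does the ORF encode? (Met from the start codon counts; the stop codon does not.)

6

Frame 1: AUG UAC CGA UUC UGA AUG CAA CGU CGC CGA UAU UAA CGC UUA CAA UAC GAU GAC ACA — AUG at 1, stop UGA at 13 → 15 nt; AUG at 16, stop UAA at 34 → 21 nt.
Frame 2: UGU ACC GAU UCU GAA UGC AAC GUC GCC GAU AUU AAC GCU UAC AAU ACG AUG ACA — no AUG→stop ORF.
Frame 3: GUA CCG AUU CUG AAU GCA ACG UCG CCG AUA UUA ACG CUU ACA AUA CGA UGA CAC — no AUG→stop ORF.
Longest: frame 1, positions 16–36, 21 nt = 7 codons = 6 aa. → 6 amino acids.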